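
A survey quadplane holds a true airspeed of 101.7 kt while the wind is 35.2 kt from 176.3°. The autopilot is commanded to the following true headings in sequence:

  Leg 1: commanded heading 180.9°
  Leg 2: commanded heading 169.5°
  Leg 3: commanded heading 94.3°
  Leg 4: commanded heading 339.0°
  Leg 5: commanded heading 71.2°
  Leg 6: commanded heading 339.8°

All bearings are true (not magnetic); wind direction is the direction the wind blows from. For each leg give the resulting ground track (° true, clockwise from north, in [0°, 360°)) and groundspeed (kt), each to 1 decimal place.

Leg 1: heading 180.9°; drift +2.4° → track 183.3°, groundspeed 66.7 kt
Leg 2: heading 169.5°; drift -3.6° → track 165.9°, groundspeed 66.9 kt
Leg 3: heading 94.3°; drift -19.8° → track 74.5°, groundspeed 102.9 kt
Leg 4: heading 339.0°; drift +4.4° → track 343.4°, groundspeed 135.7 kt
Leg 5: heading 71.2°; drift -17.0° → track 54.2°, groundspeed 116.0 kt
Leg 6: heading 339.8°; drift +4.2° → track 344.0°, groundspeed 135.8 kt

Leg 1: track=183.3°, groundspeed=66.7 kt
Leg 2: track=165.9°, groundspeed=66.9 kt
Leg 3: track=74.5°, groundspeed=102.9 kt
Leg 4: track=343.4°, groundspeed=135.7 kt
Leg 5: track=54.2°, groundspeed=116.0 kt
Leg 6: track=344.0°, groundspeed=135.8 kt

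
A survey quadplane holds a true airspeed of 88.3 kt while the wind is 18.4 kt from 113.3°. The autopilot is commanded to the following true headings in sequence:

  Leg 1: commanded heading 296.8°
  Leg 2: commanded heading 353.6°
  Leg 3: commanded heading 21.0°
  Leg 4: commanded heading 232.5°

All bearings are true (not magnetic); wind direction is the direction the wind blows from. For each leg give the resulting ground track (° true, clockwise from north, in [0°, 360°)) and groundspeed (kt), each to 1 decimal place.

Leg 1: heading 296.8°; drift -0.6° → track 296.2°, groundspeed 106.7 kt
Leg 2: heading 353.6°; drift -9.3° → track 344.3°, groundspeed 98.7 kt
Leg 3: heading 21.0°; drift -11.7° → track 9.3°, groundspeed 90.9 kt
Leg 4: heading 232.5°; drift +9.4° → track 241.9°, groundspeed 98.6 kt

Leg 1: track=296.2°, groundspeed=106.7 kt
Leg 2: track=344.3°, groundspeed=98.7 kt
Leg 3: track=9.3°, groundspeed=90.9 kt
Leg 4: track=241.9°, groundspeed=98.6 kt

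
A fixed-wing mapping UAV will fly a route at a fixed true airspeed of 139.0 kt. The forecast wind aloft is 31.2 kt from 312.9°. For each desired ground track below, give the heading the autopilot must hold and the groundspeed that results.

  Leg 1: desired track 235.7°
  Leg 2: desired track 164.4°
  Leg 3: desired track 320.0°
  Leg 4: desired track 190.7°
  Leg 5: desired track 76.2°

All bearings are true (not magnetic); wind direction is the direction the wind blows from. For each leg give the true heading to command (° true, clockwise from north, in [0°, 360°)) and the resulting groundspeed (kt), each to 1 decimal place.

Leg 1: heading=248.3°, groundspeed=128.7 kt
Leg 2: heading=171.1°, groundspeed=164.6 kt
Leg 3: heading=318.4°, groundspeed=108.0 kt
Leg 4: heading=201.6°, groundspeed=153.1 kt
Leg 5: heading=65.4°, groundspeed=153.7 kt

Leg 1: desired track 235.7°; wind correction +12.6° → command heading 248.3°, groundspeed 128.7 kt
Leg 2: desired track 164.4°; wind correction +6.7° → command heading 171.1°, groundspeed 164.6 kt
Leg 3: desired track 320.0°; wind correction -1.6° → command heading 318.4°, groundspeed 108.0 kt
Leg 4: desired track 190.7°; wind correction +10.9° → command heading 201.6°, groundspeed 153.1 kt
Leg 5: desired track 76.2°; wind correction -10.8° → command heading 65.4°, groundspeed 153.7 kt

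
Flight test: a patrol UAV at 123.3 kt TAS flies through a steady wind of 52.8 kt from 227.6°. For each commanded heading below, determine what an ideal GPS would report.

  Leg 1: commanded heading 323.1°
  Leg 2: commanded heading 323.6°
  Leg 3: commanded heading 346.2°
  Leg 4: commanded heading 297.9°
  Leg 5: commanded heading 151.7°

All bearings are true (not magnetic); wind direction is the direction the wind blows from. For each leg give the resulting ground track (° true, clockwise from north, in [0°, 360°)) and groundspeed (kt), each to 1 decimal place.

Leg 1: track=345.4°, groundspeed=138.7 kt
Leg 2: track=345.8°, groundspeed=139.1 kt
Leg 3: track=3.5°, groundspeed=155.6 kt
Leg 4: track=323.1°, groundspeed=116.6 kt
Leg 5: track=126.8°, groundspeed=121.7 kt

Leg 1: heading 323.1°; drift +22.3° → track 345.4°, groundspeed 138.7 kt
Leg 2: heading 323.6°; drift +22.2° → track 345.8°, groundspeed 139.1 kt
Leg 3: heading 346.2°; drift +17.3° → track 3.5°, groundspeed 155.6 kt
Leg 4: heading 297.9°; drift +25.2° → track 323.1°, groundspeed 116.6 kt
Leg 5: heading 151.7°; drift -24.9° → track 126.8°, groundspeed 121.7 kt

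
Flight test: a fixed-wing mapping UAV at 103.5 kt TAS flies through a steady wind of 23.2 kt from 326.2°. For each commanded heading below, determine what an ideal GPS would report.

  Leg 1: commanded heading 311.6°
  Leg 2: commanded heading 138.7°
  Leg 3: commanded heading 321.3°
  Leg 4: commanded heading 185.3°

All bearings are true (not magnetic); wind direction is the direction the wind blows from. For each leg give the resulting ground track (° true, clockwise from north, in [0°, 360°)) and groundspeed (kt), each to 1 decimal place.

Leg 1: track=307.5°, groundspeed=81.3 kt
Leg 2: track=140.1°, groundspeed=126.5 kt
Leg 3: track=319.9°, groundspeed=80.4 kt
Leg 4: track=178.4°, groundspeed=122.4 kt

Leg 1: heading 311.6°; drift -4.1° → track 307.5°, groundspeed 81.3 kt
Leg 2: heading 138.7°; drift +1.4° → track 140.1°, groundspeed 126.5 kt
Leg 3: heading 321.3°; drift -1.4° → track 319.9°, groundspeed 80.4 kt
Leg 4: heading 185.3°; drift -6.9° → track 178.4°, groundspeed 122.4 kt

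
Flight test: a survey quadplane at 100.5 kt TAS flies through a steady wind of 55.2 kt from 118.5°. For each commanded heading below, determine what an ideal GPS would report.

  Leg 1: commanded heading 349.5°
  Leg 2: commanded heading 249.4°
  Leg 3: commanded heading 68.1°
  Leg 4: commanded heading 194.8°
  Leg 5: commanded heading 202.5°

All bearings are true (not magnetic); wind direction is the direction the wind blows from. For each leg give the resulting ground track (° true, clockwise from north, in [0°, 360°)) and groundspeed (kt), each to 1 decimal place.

Leg 1: track=331.9°, groundspeed=141.9 kt
Leg 2: track=266.4°, groundspeed=142.9 kt
Leg 3: track=35.0°, groundspeed=77.9 kt
Leg 4: track=226.3°, groundspeed=102.6 kt
Leg 5: track=232.6°, groundspeed=109.5 kt

Leg 1: heading 349.5°; drift -17.6° → track 331.9°, groundspeed 141.9 kt
Leg 2: heading 249.4°; drift +17.0° → track 266.4°, groundspeed 142.9 kt
Leg 3: heading 68.1°; drift -33.1° → track 35.0°, groundspeed 77.9 kt
Leg 4: heading 194.8°; drift +31.5° → track 226.3°, groundspeed 102.6 kt
Leg 5: heading 202.5°; drift +30.1° → track 232.6°, groundspeed 109.5 kt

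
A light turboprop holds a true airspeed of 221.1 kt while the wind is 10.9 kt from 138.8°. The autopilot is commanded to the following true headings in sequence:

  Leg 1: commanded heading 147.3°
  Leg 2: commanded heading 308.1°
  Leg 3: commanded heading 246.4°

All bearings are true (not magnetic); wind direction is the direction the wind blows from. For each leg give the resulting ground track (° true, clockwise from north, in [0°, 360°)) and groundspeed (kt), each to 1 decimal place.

Leg 1: heading 147.3°; drift +0.4° → track 147.7°, groundspeed 210.3 kt
Leg 2: heading 308.1°; drift +0.5° → track 308.6°, groundspeed 231.8 kt
Leg 3: heading 246.4°; drift +2.7° → track 249.1°, groundspeed 224.6 kt

Leg 1: track=147.7°, groundspeed=210.3 kt
Leg 2: track=308.6°, groundspeed=231.8 kt
Leg 3: track=249.1°, groundspeed=224.6 kt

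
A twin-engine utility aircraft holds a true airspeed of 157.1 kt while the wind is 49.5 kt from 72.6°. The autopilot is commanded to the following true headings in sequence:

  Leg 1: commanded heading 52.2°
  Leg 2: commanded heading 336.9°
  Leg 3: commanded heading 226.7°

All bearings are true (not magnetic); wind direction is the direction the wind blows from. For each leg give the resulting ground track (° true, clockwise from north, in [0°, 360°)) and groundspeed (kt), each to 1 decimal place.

Leg 1: track=43.3°, groundspeed=112.0 kt
Leg 2: track=320.0°, groundspeed=169.3 kt
Leg 3: track=232.8°, groundspeed=202.8 kt

Leg 1: heading 52.2°; drift -8.9° → track 43.3°, groundspeed 112.0 kt
Leg 2: heading 336.9°; drift -16.9° → track 320.0°, groundspeed 169.3 kt
Leg 3: heading 226.7°; drift +6.1° → track 232.8°, groundspeed 202.8 kt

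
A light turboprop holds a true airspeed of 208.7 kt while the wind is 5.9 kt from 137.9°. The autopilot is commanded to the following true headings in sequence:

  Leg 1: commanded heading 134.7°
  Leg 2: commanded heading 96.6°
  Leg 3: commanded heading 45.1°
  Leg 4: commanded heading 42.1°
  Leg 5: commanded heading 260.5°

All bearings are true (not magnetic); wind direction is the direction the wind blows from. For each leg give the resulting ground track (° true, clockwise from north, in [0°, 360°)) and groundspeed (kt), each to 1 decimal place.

Leg 1: track=134.6°, groundspeed=202.8 kt
Leg 2: track=95.5°, groundspeed=204.3 kt
Leg 3: track=43.5°, groundspeed=209.1 kt
Leg 4: track=40.5°, groundspeed=209.4 kt
Leg 5: track=261.8°, groundspeed=211.9 kt

Leg 1: heading 134.7°; drift -0.1° → track 134.6°, groundspeed 202.8 kt
Leg 2: heading 96.6°; drift -1.1° → track 95.5°, groundspeed 204.3 kt
Leg 3: heading 45.1°; drift -1.6° → track 43.5°, groundspeed 209.1 kt
Leg 4: heading 42.1°; drift -1.6° → track 40.5°, groundspeed 209.4 kt
Leg 5: heading 260.5°; drift +1.3° → track 261.8°, groundspeed 211.9 kt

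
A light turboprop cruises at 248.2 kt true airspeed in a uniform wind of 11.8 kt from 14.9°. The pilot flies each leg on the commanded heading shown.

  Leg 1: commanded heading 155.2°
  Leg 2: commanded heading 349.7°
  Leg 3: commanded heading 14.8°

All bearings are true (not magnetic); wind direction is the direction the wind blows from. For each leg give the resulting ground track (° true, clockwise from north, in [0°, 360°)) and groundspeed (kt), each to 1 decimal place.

Leg 1: track=156.9°, groundspeed=257.4 kt
Leg 2: track=348.5°, groundspeed=237.6 kt
Leg 3: track=14.8°, groundspeed=236.4 kt

Leg 1: heading 155.2°; drift +1.7° → track 156.9°, groundspeed 257.4 kt
Leg 2: heading 349.7°; drift -1.2° → track 348.5°, groundspeed 237.6 kt
Leg 3: heading 14.8°; drift +0.0° → track 14.8°, groundspeed 236.4 kt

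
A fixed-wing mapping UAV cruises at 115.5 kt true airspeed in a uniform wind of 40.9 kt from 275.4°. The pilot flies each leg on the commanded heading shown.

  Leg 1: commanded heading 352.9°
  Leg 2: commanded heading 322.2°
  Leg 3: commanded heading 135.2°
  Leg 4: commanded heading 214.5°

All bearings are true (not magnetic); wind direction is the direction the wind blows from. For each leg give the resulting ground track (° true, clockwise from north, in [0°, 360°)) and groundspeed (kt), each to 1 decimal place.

Leg 1: heading 352.9°; drift +20.5° → track 13.4°, groundspeed 113.9 kt
Leg 2: heading 322.2°; drift +18.8° → track 341.0°, groundspeed 92.4 kt
Leg 3: heading 135.2°; drift -10.1° → track 125.1°, groundspeed 149.2 kt
Leg 4: heading 214.5°; drift -20.5° → track 194.0°, groundspeed 102.1 kt

Leg 1: track=13.4°, groundspeed=113.9 kt
Leg 2: track=341.0°, groundspeed=92.4 kt
Leg 3: track=125.1°, groundspeed=149.2 kt
Leg 4: track=194.0°, groundspeed=102.1 kt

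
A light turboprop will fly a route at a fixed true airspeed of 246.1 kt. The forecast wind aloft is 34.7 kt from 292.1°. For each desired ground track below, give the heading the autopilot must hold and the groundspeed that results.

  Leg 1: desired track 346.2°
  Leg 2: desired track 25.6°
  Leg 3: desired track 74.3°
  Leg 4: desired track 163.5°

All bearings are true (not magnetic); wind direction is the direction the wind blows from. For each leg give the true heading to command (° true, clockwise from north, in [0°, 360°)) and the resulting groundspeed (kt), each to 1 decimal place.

Leg 1: heading=339.6°, groundspeed=224.1 kt
Leg 2: heading=17.5°, groundspeed=245.8 kt
Leg 3: heading=69.3°, groundspeed=272.6 kt
Leg 4: heading=169.8°, groundspeed=266.2 kt

Leg 1: desired track 346.2°; wind correction -6.6° → command heading 339.6°, groundspeed 224.1 kt
Leg 2: desired track 25.6°; wind correction -8.1° → command heading 17.5°, groundspeed 245.8 kt
Leg 3: desired track 74.3°; wind correction -5.0° → command heading 69.3°, groundspeed 272.6 kt
Leg 4: desired track 163.5°; wind correction +6.3° → command heading 169.8°, groundspeed 266.2 kt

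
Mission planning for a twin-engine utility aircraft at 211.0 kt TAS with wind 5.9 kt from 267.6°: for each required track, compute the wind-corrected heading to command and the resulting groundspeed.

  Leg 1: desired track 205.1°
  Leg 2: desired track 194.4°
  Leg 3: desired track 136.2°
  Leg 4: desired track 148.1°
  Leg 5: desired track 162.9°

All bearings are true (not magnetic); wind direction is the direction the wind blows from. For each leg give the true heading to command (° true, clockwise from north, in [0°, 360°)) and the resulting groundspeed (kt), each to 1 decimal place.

Leg 1: heading=206.5°, groundspeed=208.2 kt
Leg 2: heading=195.9°, groundspeed=209.2 kt
Leg 3: heading=137.4°, groundspeed=214.9 kt
Leg 4: heading=149.5°, groundspeed=213.8 kt
Leg 5: heading=164.4°, groundspeed=212.4 kt

Leg 1: desired track 205.1°; wind correction +1.4° → command heading 206.5°, groundspeed 208.2 kt
Leg 2: desired track 194.4°; wind correction +1.5° → command heading 195.9°, groundspeed 209.2 kt
Leg 3: desired track 136.2°; wind correction +1.2° → command heading 137.4°, groundspeed 214.9 kt
Leg 4: desired track 148.1°; wind correction +1.4° → command heading 149.5°, groundspeed 213.8 kt
Leg 5: desired track 162.9°; wind correction +1.5° → command heading 164.4°, groundspeed 212.4 kt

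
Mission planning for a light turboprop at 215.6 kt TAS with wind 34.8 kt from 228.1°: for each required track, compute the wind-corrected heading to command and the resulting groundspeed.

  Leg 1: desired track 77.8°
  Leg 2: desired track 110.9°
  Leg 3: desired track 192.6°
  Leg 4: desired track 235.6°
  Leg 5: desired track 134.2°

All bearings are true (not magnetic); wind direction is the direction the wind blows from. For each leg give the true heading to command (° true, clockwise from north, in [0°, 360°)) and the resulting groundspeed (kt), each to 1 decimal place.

Leg 1: desired track 77.8°; wind correction +4.6° → command heading 82.4°, groundspeed 245.1 kt
Leg 2: desired track 110.9°; wind correction +8.3° → command heading 119.2°, groundspeed 229.3 kt
Leg 3: desired track 192.6°; wind correction +5.4° → command heading 198.0°, groundspeed 186.3 kt
Leg 4: desired track 235.6°; wind correction -1.2° → command heading 234.4°, groundspeed 181.0 kt
Leg 5: desired track 134.2°; wind correction +9.3° → command heading 143.5°, groundspeed 215.2 kt

Leg 1: heading=82.4°, groundspeed=245.1 kt
Leg 2: heading=119.2°, groundspeed=229.3 kt
Leg 3: heading=198.0°, groundspeed=186.3 kt
Leg 4: heading=234.4°, groundspeed=181.0 kt
Leg 5: heading=143.5°, groundspeed=215.2 kt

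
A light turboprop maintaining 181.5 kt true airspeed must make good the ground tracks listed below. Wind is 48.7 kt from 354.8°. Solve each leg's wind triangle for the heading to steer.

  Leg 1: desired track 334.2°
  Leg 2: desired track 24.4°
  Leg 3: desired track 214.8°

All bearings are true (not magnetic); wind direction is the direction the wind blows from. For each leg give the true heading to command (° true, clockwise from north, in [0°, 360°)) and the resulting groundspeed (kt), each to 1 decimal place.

Leg 1: heading=339.6°, groundspeed=135.1 kt
Leg 2: heading=16.8°, groundspeed=137.6 kt
Leg 3: heading=224.7°, groundspeed=216.1 kt

Leg 1: desired track 334.2°; wind correction +5.4° → command heading 339.6°, groundspeed 135.1 kt
Leg 2: desired track 24.4°; wind correction -7.6° → command heading 16.8°, groundspeed 137.6 kt
Leg 3: desired track 214.8°; wind correction +9.9° → command heading 224.7°, groundspeed 216.1 kt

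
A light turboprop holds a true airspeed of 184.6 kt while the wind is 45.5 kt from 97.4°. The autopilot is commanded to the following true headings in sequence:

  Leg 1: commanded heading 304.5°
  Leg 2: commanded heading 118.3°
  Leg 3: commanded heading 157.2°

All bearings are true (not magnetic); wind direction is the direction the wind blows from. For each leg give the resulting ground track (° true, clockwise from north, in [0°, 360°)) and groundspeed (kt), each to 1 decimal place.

Leg 1: track=299.2°, groundspeed=226.1 kt
Leg 2: track=124.8°, groundspeed=143.0 kt
Leg 3: track=170.9°, groundspeed=166.4 kt

Leg 1: heading 304.5°; drift -5.3° → track 299.2°, groundspeed 226.1 kt
Leg 2: heading 118.3°; drift +6.5° → track 124.8°, groundspeed 143.0 kt
Leg 3: heading 157.2°; drift +13.7° → track 170.9°, groundspeed 166.4 kt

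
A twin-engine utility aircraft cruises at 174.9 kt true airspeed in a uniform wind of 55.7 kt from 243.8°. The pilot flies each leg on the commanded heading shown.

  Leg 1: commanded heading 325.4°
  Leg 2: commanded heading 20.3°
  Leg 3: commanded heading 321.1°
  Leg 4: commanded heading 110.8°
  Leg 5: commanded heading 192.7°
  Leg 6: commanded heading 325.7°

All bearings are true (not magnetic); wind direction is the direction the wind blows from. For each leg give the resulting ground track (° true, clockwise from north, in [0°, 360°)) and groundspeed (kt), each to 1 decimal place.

Leg 1: heading 325.4°; drift +18.3° → track 343.7°, groundspeed 175.6 kt
Leg 2: heading 20.3°; drift +10.1° → track 30.4°, groundspeed 218.7 kt
Leg 3: heading 321.1°; drift +18.5° → track 339.6°, groundspeed 171.5 kt
Leg 4: heading 110.8°; drift -10.8° → track 100.0°, groundspeed 216.7 kt
Leg 5: heading 192.7°; drift -17.2° → track 175.5°, groundspeed 146.5 kt
Leg 6: heading 325.7°; drift +18.3° → track 344.0°, groundspeed 175.9 kt

Leg 1: track=343.7°, groundspeed=175.6 kt
Leg 2: track=30.4°, groundspeed=218.7 kt
Leg 3: track=339.6°, groundspeed=171.5 kt
Leg 4: track=100.0°, groundspeed=216.7 kt
Leg 5: track=175.5°, groundspeed=146.5 kt
Leg 6: track=344.0°, groundspeed=175.9 kt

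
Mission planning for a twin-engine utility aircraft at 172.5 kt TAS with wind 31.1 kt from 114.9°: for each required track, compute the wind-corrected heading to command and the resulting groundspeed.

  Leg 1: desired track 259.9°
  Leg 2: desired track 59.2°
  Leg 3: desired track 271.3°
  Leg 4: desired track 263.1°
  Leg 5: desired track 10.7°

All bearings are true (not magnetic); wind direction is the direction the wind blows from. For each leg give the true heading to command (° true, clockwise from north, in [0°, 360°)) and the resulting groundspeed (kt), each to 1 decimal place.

Leg 1: desired track 259.9°; wind correction -5.9° → command heading 254.0°, groundspeed 197.1 kt
Leg 2: desired track 59.2°; wind correction +8.6° → command heading 67.8°, groundspeed 153.1 kt
Leg 3: desired track 271.3°; wind correction -4.1° → command heading 267.2°, groundspeed 200.5 kt
Leg 4: desired track 263.1°; wind correction -5.5° → command heading 257.6°, groundspeed 198.2 kt
Leg 5: desired track 10.7°; wind correction +10.1° → command heading 20.8°, groundspeed 177.5 kt

Leg 1: heading=254.0°, groundspeed=197.1 kt
Leg 2: heading=67.8°, groundspeed=153.1 kt
Leg 3: heading=267.2°, groundspeed=200.5 kt
Leg 4: heading=257.6°, groundspeed=198.2 kt
Leg 5: heading=20.8°, groundspeed=177.5 kt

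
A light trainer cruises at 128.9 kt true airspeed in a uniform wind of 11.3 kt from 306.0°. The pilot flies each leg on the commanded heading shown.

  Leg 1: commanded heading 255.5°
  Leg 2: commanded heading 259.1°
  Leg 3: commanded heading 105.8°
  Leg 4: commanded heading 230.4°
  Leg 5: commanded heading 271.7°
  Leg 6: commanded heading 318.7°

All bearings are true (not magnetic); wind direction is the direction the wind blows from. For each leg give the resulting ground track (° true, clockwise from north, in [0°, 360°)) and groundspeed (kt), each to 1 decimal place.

Leg 1: heading 255.5°; drift -4.1° → track 251.4°, groundspeed 122.0 kt
Leg 2: heading 259.1°; drift -3.9° → track 255.2°, groundspeed 121.5 kt
Leg 3: heading 105.8°; drift +1.6° → track 107.4°, groundspeed 139.6 kt
Leg 4: heading 230.4°; drift -5.0° → track 225.4°, groundspeed 126.6 kt
Leg 5: heading 271.7°; drift -3.0° → track 268.7°, groundspeed 119.7 kt
Leg 6: heading 318.7°; drift +1.2° → track 319.9°, groundspeed 117.9 kt

Leg 1: track=251.4°, groundspeed=122.0 kt
Leg 2: track=255.2°, groundspeed=121.5 kt
Leg 3: track=107.4°, groundspeed=139.6 kt
Leg 4: track=225.4°, groundspeed=126.6 kt
Leg 5: track=268.7°, groundspeed=119.7 kt
Leg 6: track=319.9°, groundspeed=117.9 kt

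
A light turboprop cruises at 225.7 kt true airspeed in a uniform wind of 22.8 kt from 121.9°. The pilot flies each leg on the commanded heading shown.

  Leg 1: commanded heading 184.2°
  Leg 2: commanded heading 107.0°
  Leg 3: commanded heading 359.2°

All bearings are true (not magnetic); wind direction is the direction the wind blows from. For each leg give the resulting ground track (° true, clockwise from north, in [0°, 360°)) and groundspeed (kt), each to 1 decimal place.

Leg 1: heading 184.2°; drift +5.4° → track 189.6°, groundspeed 216.0 kt
Leg 2: heading 107.0°; drift -1.6° → track 105.4°, groundspeed 203.8 kt
Leg 3: heading 359.2°; drift -4.6° → track 354.6°, groundspeed 238.8 kt

Leg 1: track=189.6°, groundspeed=216.0 kt
Leg 2: track=105.4°, groundspeed=203.8 kt
Leg 3: track=354.6°, groundspeed=238.8 kt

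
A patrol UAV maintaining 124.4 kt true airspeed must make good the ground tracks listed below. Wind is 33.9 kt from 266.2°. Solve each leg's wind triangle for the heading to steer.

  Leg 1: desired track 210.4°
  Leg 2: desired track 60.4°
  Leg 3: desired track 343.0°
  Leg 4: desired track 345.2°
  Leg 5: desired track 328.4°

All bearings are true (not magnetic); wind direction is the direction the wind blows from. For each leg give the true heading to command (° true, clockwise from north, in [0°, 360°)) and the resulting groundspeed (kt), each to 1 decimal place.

Leg 1: heading=223.4°, groundspeed=102.1 kt
Leg 2: heading=53.6°, groundspeed=154.0 kt
Leg 3: heading=327.6°, groundspeed=112.2 kt
Leg 4: heading=329.7°, groundspeed=113.4 kt
Leg 5: heading=314.5°, groundspeed=104.9 kt

Leg 1: desired track 210.4°; wind correction +13.0° → command heading 223.4°, groundspeed 102.1 kt
Leg 2: desired track 60.4°; wind correction -6.8° → command heading 53.6°, groundspeed 154.0 kt
Leg 3: desired track 343.0°; wind correction -15.4° → command heading 327.6°, groundspeed 112.2 kt
Leg 4: desired track 345.2°; wind correction -15.5° → command heading 329.7°, groundspeed 113.4 kt
Leg 5: desired track 328.4°; wind correction -13.9° → command heading 314.5°, groundspeed 104.9 kt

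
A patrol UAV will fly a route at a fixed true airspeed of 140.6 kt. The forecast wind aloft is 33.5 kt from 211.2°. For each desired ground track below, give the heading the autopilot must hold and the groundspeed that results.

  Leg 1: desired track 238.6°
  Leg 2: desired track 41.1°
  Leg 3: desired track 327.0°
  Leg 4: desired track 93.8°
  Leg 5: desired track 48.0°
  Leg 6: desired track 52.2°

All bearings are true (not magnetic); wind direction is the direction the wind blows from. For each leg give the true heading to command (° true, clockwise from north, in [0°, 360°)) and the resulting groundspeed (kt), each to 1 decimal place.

Leg 1: heading=232.3°, groundspeed=110.0 kt
Leg 2: heading=43.4°, groundspeed=173.5 kt
Leg 3: heading=314.6°, groundspeed=151.9 kt
Leg 4: heading=106.0°, groundspeed=152.8 kt
Leg 5: heading=51.9°, groundspeed=172.3 kt
Leg 6: heading=57.1°, groundspeed=171.4 kt

Leg 1: desired track 238.6°; wind correction -6.3° → command heading 232.3°, groundspeed 110.0 kt
Leg 2: desired track 41.1°; wind correction +2.3° → command heading 43.4°, groundspeed 173.5 kt
Leg 3: desired track 327.0°; wind correction -12.4° → command heading 314.6°, groundspeed 151.9 kt
Leg 4: desired track 93.8°; wind correction +12.2° → command heading 106.0°, groundspeed 152.8 kt
Leg 5: desired track 48.0°; wind correction +3.9° → command heading 51.9°, groundspeed 172.3 kt
Leg 6: desired track 52.2°; wind correction +4.9° → command heading 57.1°, groundspeed 171.4 kt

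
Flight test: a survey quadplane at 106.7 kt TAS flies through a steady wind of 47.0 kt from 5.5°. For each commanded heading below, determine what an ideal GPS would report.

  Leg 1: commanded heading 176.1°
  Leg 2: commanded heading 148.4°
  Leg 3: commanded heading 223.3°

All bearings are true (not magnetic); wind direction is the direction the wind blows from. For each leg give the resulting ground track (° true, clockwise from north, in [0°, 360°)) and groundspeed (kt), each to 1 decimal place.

Leg 1: track=179.0°, groundspeed=153.3 kt
Leg 2: track=159.5°, groundspeed=146.9 kt
Leg 3: track=212.0°, groundspeed=146.7 kt

Leg 1: heading 176.1°; drift +2.9° → track 179.0°, groundspeed 153.3 kt
Leg 2: heading 148.4°; drift +11.1° → track 159.5°, groundspeed 146.9 kt
Leg 3: heading 223.3°; drift -11.3° → track 212.0°, groundspeed 146.7 kt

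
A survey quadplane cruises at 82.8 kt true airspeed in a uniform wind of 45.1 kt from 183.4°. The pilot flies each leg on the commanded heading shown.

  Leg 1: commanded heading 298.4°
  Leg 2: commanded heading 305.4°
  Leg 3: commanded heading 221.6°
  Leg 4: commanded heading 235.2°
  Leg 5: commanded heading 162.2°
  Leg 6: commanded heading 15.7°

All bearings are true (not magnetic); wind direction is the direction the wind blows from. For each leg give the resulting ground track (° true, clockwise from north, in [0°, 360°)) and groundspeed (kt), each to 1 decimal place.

Leg 1: heading 298.4°; drift +21.9° → track 320.3°, groundspeed 109.8 kt
Leg 2: heading 305.4°; drift +19.7° → track 325.1°, groundspeed 113.3 kt
Leg 3: heading 221.6°; drift +30.5° → track 252.1°, groundspeed 55.0 kt
Leg 4: heading 235.2°; drift +32.8° → track 268.0°, groundspeed 65.4 kt
Leg 5: heading 162.2°; drift -21.8° → track 140.4°, groundspeed 43.9 kt
Leg 6: heading 15.7°; drift -4.3° → track 11.4°, groundspeed 127.2 kt

Leg 1: track=320.3°, groundspeed=109.8 kt
Leg 2: track=325.1°, groundspeed=113.3 kt
Leg 3: track=252.1°, groundspeed=55.0 kt
Leg 4: track=268.0°, groundspeed=65.4 kt
Leg 5: track=140.4°, groundspeed=43.9 kt
Leg 6: track=11.4°, groundspeed=127.2 kt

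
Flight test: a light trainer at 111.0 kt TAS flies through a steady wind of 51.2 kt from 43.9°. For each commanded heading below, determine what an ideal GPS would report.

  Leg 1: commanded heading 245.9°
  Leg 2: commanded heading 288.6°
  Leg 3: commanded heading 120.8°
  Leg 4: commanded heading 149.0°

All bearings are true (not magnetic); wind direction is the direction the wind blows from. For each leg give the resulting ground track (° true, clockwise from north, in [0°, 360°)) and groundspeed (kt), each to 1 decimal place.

Leg 1: heading 245.9°; drift -6.9° → track 239.0°, groundspeed 159.6 kt
Leg 2: heading 288.6°; drift -19.2° → track 269.4°, groundspeed 140.7 kt
Leg 3: heading 120.8°; drift +26.6° → track 147.4°, groundspeed 111.2 kt
Leg 4: heading 149.0°; drift +21.7° → track 170.7°, groundspeed 133.8 kt

Leg 1: track=239.0°, groundspeed=159.6 kt
Leg 2: track=269.4°, groundspeed=140.7 kt
Leg 3: track=147.4°, groundspeed=111.2 kt
Leg 4: track=170.7°, groundspeed=133.8 kt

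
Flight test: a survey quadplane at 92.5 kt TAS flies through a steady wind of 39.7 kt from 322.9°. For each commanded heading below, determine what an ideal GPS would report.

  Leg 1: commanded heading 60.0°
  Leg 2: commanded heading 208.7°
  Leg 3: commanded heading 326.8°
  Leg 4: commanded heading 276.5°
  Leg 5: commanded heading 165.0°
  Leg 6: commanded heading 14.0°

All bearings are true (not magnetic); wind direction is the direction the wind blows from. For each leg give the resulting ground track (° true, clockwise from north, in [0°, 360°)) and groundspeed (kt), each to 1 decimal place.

Leg 1: heading 60.0°; drift +22.0° → track 82.0°, groundspeed 105.1 kt
Leg 2: heading 208.7°; drift -18.4° → track 190.3°, groundspeed 114.6 kt
Leg 3: heading 326.8°; drift +2.9° → track 329.7°, groundspeed 53.0 kt
Leg 4: heading 276.5°; drift -23.8° → track 252.7°, groundspeed 71.2 kt
Leg 5: heading 165.0°; drift -6.6° → track 158.4°, groundspeed 130.1 kt
Leg 6: heading 14.0°; drift +24.6° → track 38.6°, groundspeed 74.3 kt

Leg 1: track=82.0°, groundspeed=105.1 kt
Leg 2: track=190.3°, groundspeed=114.6 kt
Leg 3: track=329.7°, groundspeed=53.0 kt
Leg 4: track=252.7°, groundspeed=71.2 kt
Leg 5: track=158.4°, groundspeed=130.1 kt
Leg 6: track=38.6°, groundspeed=74.3 kt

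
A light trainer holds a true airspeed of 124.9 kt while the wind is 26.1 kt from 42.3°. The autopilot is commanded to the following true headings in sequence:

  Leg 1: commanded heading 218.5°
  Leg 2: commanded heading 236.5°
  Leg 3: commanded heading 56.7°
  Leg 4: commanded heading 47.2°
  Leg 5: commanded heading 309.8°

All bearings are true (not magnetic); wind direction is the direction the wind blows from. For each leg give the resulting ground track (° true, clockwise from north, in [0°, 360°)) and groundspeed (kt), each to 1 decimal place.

Leg 1: heading 218.5°; drift +0.7° → track 219.2°, groundspeed 151.0 kt
Leg 2: heading 236.5°; drift -2.4° → track 234.1°, groundspeed 150.3 kt
Leg 3: heading 56.7°; drift +3.7° → track 60.4°, groundspeed 99.8 kt
Leg 4: heading 47.2°; drift +1.3° → track 48.5°, groundspeed 98.9 kt
Leg 5: heading 309.8°; drift -11.7° → track 298.1°, groundspeed 128.7 kt

Leg 1: track=219.2°, groundspeed=151.0 kt
Leg 2: track=234.1°, groundspeed=150.3 kt
Leg 3: track=60.4°, groundspeed=99.8 kt
Leg 4: track=48.5°, groundspeed=98.9 kt
Leg 5: track=298.1°, groundspeed=128.7 kt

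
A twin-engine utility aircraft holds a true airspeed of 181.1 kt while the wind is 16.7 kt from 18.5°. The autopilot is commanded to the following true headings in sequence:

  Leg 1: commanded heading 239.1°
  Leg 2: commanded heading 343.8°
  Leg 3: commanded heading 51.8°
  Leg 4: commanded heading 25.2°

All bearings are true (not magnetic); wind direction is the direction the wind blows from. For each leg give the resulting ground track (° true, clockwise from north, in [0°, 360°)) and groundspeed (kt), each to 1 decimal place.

Leg 1: track=235.9°, groundspeed=194.1 kt
Leg 2: track=340.5°, groundspeed=167.6 kt
Leg 3: track=54.9°, groundspeed=167.4 kt
Leg 4: track=25.9°, groundspeed=164.5 kt

Leg 1: heading 239.1°; drift -3.2° → track 235.9°, groundspeed 194.1 kt
Leg 2: heading 343.8°; drift -3.3° → track 340.5°, groundspeed 167.6 kt
Leg 3: heading 51.8°; drift +3.1° → track 54.9°, groundspeed 167.4 kt
Leg 4: heading 25.2°; drift +0.7° → track 25.9°, groundspeed 164.5 kt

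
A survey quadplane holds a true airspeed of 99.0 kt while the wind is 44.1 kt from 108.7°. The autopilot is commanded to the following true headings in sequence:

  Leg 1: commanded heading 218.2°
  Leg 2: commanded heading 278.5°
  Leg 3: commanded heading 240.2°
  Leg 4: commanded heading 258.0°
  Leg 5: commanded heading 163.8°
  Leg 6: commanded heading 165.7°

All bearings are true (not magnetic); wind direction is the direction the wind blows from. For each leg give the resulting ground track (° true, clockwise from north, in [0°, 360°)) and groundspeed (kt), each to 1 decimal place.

Leg 1: track=238.3°, groundspeed=121.1 kt
Leg 2: track=281.6°, groundspeed=142.6 kt
Leg 3: track=254.6°, groundspeed=132.4 kt
Leg 4: track=267.3°, groundspeed=138.8 kt
Leg 5: track=189.9°, groundspeed=82.2 kt
Leg 6: track=192.0°, groundspeed=83.6 kt

Leg 1: heading 218.2°; drift +20.1° → track 238.3°, groundspeed 121.1 kt
Leg 2: heading 278.5°; drift +3.1° → track 281.6°, groundspeed 142.6 kt
Leg 3: heading 240.2°; drift +14.4° → track 254.6°, groundspeed 132.4 kt
Leg 4: heading 258.0°; drift +9.3° → track 267.3°, groundspeed 138.8 kt
Leg 5: heading 163.8°; drift +26.1° → track 189.9°, groundspeed 82.2 kt
Leg 6: heading 165.7°; drift +26.3° → track 192.0°, groundspeed 83.6 kt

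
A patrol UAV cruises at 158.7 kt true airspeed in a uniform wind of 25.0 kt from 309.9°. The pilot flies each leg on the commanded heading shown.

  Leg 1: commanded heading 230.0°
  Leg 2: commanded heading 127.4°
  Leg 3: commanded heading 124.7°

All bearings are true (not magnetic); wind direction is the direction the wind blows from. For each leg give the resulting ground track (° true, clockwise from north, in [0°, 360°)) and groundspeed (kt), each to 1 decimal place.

Leg 1: heading 230.0°; drift -9.1° → track 220.9°, groundspeed 156.3 kt
Leg 2: heading 127.4°; drift +0.3° → track 127.7°, groundspeed 183.7 kt
Leg 3: heading 124.7°; drift +0.7° → track 125.4°, groundspeed 183.6 kt

Leg 1: track=220.9°, groundspeed=156.3 kt
Leg 2: track=127.7°, groundspeed=183.7 kt
Leg 3: track=125.4°, groundspeed=183.6 kt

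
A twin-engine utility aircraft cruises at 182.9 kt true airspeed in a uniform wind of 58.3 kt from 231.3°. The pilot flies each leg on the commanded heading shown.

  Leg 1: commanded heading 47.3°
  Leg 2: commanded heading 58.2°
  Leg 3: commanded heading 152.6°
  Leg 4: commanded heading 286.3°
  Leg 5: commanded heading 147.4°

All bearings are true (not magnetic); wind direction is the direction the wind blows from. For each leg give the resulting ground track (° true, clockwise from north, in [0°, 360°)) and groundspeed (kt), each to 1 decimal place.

Leg 1: track=48.3°, groundspeed=241.1 kt
Leg 2: track=56.5°, groundspeed=240.9 kt
Leg 3: track=134.2°, groundspeed=180.8 kt
Leg 4: track=304.0°, groundspeed=156.9 kt
Leg 5: track=129.2°, groundspeed=186.0 kt

Leg 1: heading 47.3°; drift +1.0° → track 48.3°, groundspeed 241.1 kt
Leg 2: heading 58.2°; drift -1.7° → track 56.5°, groundspeed 240.9 kt
Leg 3: heading 152.6°; drift -18.4° → track 134.2°, groundspeed 180.8 kt
Leg 4: heading 286.3°; drift +17.7° → track 304.0°, groundspeed 156.9 kt
Leg 5: heading 147.4°; drift -18.2° → track 129.2°, groundspeed 186.0 kt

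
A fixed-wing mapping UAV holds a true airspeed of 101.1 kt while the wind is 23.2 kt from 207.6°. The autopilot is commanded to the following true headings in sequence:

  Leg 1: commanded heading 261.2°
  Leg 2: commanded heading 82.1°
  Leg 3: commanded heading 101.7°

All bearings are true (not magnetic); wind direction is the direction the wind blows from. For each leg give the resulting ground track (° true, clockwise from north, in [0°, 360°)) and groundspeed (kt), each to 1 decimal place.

Leg 1: heading 261.2°; drift +12.1° → track 273.3°, groundspeed 89.3 kt
Leg 2: heading 82.1°; drift -9.4° → track 72.7°, groundspeed 116.1 kt
Leg 3: heading 101.7°; drift -11.7° → track 90.0°, groundspeed 109.7 kt

Leg 1: track=273.3°, groundspeed=89.3 kt
Leg 2: track=72.7°, groundspeed=116.1 kt
Leg 3: track=90.0°, groundspeed=109.7 kt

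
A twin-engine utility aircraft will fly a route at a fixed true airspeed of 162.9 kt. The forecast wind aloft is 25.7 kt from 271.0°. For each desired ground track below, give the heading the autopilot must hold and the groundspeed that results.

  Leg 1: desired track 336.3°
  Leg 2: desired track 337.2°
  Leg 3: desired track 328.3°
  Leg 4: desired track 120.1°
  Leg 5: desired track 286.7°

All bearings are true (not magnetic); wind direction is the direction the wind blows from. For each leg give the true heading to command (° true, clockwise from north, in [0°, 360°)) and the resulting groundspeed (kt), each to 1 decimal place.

Leg 1: heading=328.1°, groundspeed=150.5 kt
Leg 2: heading=328.9°, groundspeed=150.8 kt
Leg 3: heading=320.7°, groundspeed=147.6 kt
Leg 4: heading=124.5°, groundspeed=184.9 kt
Leg 5: heading=284.3°, groundspeed=138.0 kt

Leg 1: desired track 336.3°; wind correction -8.2° → command heading 328.1°, groundspeed 150.5 kt
Leg 2: desired track 337.2°; wind correction -8.3° → command heading 328.9°, groundspeed 150.8 kt
Leg 3: desired track 328.3°; wind correction -7.6° → command heading 320.7°, groundspeed 147.6 kt
Leg 4: desired track 120.1°; wind correction +4.4° → command heading 124.5°, groundspeed 184.9 kt
Leg 5: desired track 286.7°; wind correction -2.4° → command heading 284.3°, groundspeed 138.0 kt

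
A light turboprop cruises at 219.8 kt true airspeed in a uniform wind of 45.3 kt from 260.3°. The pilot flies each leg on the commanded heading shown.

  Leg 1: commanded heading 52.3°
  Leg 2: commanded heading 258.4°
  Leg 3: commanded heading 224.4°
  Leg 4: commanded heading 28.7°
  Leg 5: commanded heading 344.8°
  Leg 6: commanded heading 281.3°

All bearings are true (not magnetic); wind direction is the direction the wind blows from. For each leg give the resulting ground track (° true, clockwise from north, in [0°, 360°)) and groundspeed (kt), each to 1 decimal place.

Leg 1: heading 52.3°; drift +4.7° → track 57.0°, groundspeed 260.7 kt
Leg 2: heading 258.4°; drift -0.5° → track 257.9°, groundspeed 174.5 kt
Leg 3: heading 224.4°; drift -8.3° → track 216.1°, groundspeed 185.0 kt
Leg 4: heading 28.7°; drift +8.1° → track 36.8°, groundspeed 250.5 kt
Leg 5: heading 344.8°; drift +11.8° → track 356.6°, groundspeed 220.1 kt
Leg 6: heading 281.3°; drift +5.2° → track 286.5°, groundspeed 178.2 kt

Leg 1: track=57.0°, groundspeed=260.7 kt
Leg 2: track=257.9°, groundspeed=174.5 kt
Leg 3: track=216.1°, groundspeed=185.0 kt
Leg 4: track=36.8°, groundspeed=250.5 kt
Leg 5: track=356.6°, groundspeed=220.1 kt
Leg 6: track=286.5°, groundspeed=178.2 kt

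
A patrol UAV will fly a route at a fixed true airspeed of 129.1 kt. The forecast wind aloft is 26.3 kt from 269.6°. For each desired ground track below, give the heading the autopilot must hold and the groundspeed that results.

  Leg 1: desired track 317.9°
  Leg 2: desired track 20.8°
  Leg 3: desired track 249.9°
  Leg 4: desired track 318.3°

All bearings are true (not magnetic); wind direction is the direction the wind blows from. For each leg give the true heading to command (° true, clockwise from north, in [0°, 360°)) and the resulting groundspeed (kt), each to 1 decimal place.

Leg 1: heading=309.2°, groundspeed=110.1 kt
Leg 2: heading=9.9°, groundspeed=136.3 kt
Leg 3: heading=253.8°, groundspeed=104.0 kt
Leg 4: heading=309.5°, groundspeed=110.2 kt

Leg 1: desired track 317.9°; wind correction -8.7° → command heading 309.2°, groundspeed 110.1 kt
Leg 2: desired track 20.8°; wind correction -10.9° → command heading 9.9°, groundspeed 136.3 kt
Leg 3: desired track 249.9°; wind correction +3.9° → command heading 253.8°, groundspeed 104.0 kt
Leg 4: desired track 318.3°; wind correction -8.8° → command heading 309.5°, groundspeed 110.2 kt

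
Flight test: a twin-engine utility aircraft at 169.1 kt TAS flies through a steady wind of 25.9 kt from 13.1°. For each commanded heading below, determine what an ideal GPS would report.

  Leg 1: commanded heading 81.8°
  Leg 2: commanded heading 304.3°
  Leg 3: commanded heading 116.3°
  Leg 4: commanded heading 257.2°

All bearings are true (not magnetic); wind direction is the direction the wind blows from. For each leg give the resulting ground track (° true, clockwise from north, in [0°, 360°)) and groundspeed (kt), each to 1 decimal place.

Leg 1: heading 81.8°; drift +8.6° → track 90.4°, groundspeed 161.5 kt
Leg 2: heading 304.3°; drift -8.6° → track 295.7°, groundspeed 161.5 kt
Leg 3: heading 116.3°; drift +8.2° → track 124.5°, groundspeed 176.8 kt
Leg 4: heading 257.2°; drift -7.4° → track 249.8°, groundspeed 181.9 kt

Leg 1: track=90.4°, groundspeed=161.5 kt
Leg 2: track=295.7°, groundspeed=161.5 kt
Leg 3: track=124.5°, groundspeed=176.8 kt
Leg 4: track=249.8°, groundspeed=181.9 kt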